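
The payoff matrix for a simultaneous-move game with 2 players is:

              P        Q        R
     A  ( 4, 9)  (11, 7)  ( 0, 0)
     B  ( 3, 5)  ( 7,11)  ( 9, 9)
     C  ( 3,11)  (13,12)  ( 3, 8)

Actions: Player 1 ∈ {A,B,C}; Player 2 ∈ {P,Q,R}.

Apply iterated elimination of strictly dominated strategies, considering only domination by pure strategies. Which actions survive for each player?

P2 drop R (Q beats it: A:7>0 B:11>9 C:12>8)
P1 drop B (A beats it: P:4>3 Q:11>7)
P1→{A,C} P2→{P,Q}

Remaining: P1:{A,C} P2:{P,Q}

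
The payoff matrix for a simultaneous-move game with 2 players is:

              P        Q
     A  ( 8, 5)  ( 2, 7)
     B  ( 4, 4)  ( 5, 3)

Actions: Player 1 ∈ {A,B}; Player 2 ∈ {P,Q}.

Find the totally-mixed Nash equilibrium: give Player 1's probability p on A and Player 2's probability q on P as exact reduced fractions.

P1 mixes 1/3 on A; P2 mixes 3/7 on P

P1 indiff ⇒ q·8+(1-q)·2 = q·4+(1-q)·5 ⇒ q(4) = (1-q)(3) ⇒ q = 3/7
P2 indiff ⇒ p·5+(1-p)·4 = p·7+(1-p)·3 ⇒ p(-2) = (1-p)(-1) ⇒ p = 1/3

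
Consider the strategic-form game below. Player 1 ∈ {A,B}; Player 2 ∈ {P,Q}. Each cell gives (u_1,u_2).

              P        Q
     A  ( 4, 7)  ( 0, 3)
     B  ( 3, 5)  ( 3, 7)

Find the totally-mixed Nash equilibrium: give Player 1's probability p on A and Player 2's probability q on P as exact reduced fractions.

P1 indiff ⇒ q·4+(1-q)·0 = q·3+(1-q)·3 ⇒ q(1) = (1-q)(3) ⇒ q = 3/4
P2 indiff ⇒ p·7+(1-p)·5 = p·3+(1-p)·7 ⇒ p(4) = (1-p)(2) ⇒ p = 1/3

P1 mixes 1/3 on A; P2 mixes 3/4 on P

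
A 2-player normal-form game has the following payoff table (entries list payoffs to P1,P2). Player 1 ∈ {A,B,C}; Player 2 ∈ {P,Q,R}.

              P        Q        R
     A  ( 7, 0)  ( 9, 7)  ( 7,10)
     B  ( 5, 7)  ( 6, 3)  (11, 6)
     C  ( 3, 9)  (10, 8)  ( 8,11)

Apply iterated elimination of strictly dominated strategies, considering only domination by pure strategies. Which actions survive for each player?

Remaining: P1:{A,B} P2:{P,R}

P2 drop Q (R beats it: A:10>7 B:6>3 C:11>8)
P1 drop C (B beats it: P:5>3 R:11>8)
P1→{A,B} P2→{P,R}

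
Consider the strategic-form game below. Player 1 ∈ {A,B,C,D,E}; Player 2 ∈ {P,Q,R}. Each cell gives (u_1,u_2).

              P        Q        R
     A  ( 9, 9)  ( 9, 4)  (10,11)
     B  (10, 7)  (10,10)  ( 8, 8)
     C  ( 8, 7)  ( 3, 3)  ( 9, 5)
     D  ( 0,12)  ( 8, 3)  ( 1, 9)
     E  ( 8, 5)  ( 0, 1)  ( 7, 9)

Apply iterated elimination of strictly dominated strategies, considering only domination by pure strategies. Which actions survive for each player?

Remaining: P1:{A,B} P2:{Q,R}

P1 drop C (A beats it: P:9>8 Q:9>3 R:10>9)
P1 drop D (A beats it: P:9>0 Q:9>8 R:10>1)
P1 drop E (A beats it: P:9>8 Q:9>0 R:10>7)
P2 drop P (R beats it: A:11>9 B:8>7)
P1→{A,B} P2→{Q,R}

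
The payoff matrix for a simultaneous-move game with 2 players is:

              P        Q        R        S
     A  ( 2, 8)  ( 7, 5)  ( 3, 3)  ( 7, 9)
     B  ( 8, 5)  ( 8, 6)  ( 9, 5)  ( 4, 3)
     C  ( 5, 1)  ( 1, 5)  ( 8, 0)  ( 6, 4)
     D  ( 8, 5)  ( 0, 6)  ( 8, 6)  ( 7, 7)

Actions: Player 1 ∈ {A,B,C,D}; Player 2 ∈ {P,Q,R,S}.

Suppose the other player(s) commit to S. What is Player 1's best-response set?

u_1(A vs S) = 7
u_1(B vs S) = 4
u_1(C vs S) = 6
u_1(D vs S) = 7
max payoff 7 at {A,D}

P1 best: {A,D}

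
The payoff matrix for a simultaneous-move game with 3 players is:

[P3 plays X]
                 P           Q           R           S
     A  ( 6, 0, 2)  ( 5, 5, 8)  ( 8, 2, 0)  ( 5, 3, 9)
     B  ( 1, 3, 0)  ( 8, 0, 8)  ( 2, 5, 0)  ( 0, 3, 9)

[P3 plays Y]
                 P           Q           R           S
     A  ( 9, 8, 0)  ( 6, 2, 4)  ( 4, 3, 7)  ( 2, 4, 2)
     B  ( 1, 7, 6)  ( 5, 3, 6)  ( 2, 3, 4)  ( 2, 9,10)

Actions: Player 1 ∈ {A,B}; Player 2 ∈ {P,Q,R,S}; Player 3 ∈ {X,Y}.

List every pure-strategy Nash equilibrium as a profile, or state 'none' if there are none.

(A,P,X): not NE [P2→Q gives 5>0]
(A,P,Y): not NE [P3→X gives 2>0]
(A,Q,X): not NE [P1→B gives 8>5]
(A,Q,Y): not NE [P2→P gives 8>2; P3→X gives 8>4]
(A,R,X): not NE [P2→Q gives 5>2; P3→Y gives 7>0]
(A,R,Y): not NE [P2→P gives 8>3]
(A,S,X): not NE [P2→Q gives 5>3]
(A,S,Y): not NE [P2→P gives 8>4; P3→X gives 9>2]
(B,P,X): not NE [P1→A gives 6>1; P2→R gives 5>3; P3→Y gives 6>0]
(B,P,Y): not NE [P1→A gives 9>1; P2→S gives 9>7]
(B,Q,X): not NE [P2→R gives 5>0]
(B,Q,Y): not NE [P1→A gives 6>5; P2→S gives 9>3; P3→X gives 8>6]
(B,R,X): not NE [P1→A gives 8>2; P3→Y gives 4>0]
(B,R,Y): not NE [P1→A gives 4>2; P2→S gives 9>3]
(B,S,X): not NE [P1→A gives 5>0; P2→R gives 5>3; P3→Y gives 10>9]
(B,S,Y): NE

PSNE = {(B,S,Y)}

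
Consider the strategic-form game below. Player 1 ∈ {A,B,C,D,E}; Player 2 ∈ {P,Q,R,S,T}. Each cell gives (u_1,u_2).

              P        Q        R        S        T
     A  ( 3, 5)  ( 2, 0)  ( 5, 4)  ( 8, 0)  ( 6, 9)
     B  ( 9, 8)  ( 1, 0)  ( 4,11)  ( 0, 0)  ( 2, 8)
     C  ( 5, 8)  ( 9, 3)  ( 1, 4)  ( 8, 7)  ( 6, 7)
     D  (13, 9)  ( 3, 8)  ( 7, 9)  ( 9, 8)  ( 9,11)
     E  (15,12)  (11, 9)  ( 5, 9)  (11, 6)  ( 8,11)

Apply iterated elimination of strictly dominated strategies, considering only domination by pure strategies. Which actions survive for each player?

P1 drop A (D beats it: P:13>3 Q:3>2 R:7>5 S:9>8 T:9>6)
P1 drop B (D beats it: P:13>9 Q:3>1 R:7>4 S:9>0 T:9>2)
P1 drop C (E beats it: P:15>5 Q:11>9 R:5>1 S:11>8 T:8>6)
P2 drop Q (P beats it: D:9>8 E:12>9)
P2 drop R (T beats it: D:11>9 E:11>9)
P2 drop S (P beats it: D:9>8 E:12>6)
P1→{D,E} P2→{P,T}

IESDS → P1:{D,E} P2:{P,T}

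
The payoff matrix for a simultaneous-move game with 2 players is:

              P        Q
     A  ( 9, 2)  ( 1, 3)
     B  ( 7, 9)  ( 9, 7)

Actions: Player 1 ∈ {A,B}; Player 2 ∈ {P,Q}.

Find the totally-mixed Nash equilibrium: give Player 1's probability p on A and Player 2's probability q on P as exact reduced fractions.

(p,q) = (2/3, 4/5)

P1 indiff ⇒ q·9+(1-q)·1 = q·7+(1-q)·9 ⇒ q(2) = (1-q)(8) ⇒ q = 4/5
P2 indiff ⇒ p·2+(1-p)·9 = p·3+(1-p)·7 ⇒ p(-1) = (1-p)(-2) ⇒ p = 2/3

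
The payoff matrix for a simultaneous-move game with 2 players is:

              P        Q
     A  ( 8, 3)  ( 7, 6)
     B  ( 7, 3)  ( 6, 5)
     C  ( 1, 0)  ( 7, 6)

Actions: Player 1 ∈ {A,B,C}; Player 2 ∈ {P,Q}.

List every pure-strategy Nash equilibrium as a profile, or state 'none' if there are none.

(A,P): not NE [P2→Q gives 6>3]
(A,Q): NE
(B,P): not NE [P1→A gives 8>7; P2→Q gives 5>3]
(B,Q): not NE [P1→C gives 7>6]
(C,P): not NE [P1→A gives 8>1; P2→Q gives 6>0]
(C,Q): NE

NE set: (A,Q), (C,Q)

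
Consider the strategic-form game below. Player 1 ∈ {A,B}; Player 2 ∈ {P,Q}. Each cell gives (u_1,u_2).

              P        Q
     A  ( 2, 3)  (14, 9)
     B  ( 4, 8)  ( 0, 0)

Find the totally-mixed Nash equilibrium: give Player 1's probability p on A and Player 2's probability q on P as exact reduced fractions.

P1 indiff ⇒ q·2+(1-q)·14 = q·4+(1-q)·0 ⇒ q(-2) = (1-q)(-14) ⇒ q = 7/8
P2 indiff ⇒ p·3+(1-p)·8 = p·9+(1-p)·0 ⇒ p(-6) = (1-p)(-8) ⇒ p = 4/7

(p,q) = (4/7, 7/8)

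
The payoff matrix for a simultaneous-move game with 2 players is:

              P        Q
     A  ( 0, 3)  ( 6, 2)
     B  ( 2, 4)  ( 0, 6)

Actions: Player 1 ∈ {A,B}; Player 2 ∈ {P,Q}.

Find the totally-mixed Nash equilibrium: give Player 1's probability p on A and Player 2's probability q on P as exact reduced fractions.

P1 indiff ⇒ q·0+(1-q)·6 = q·2+(1-q)·0 ⇒ q(-2) = (1-q)(-6) ⇒ q = 3/4
P2 indiff ⇒ p·3+(1-p)·4 = p·2+(1-p)·6 ⇒ p(1) = (1-p)(2) ⇒ p = 2/3

p=2/3, q=3/4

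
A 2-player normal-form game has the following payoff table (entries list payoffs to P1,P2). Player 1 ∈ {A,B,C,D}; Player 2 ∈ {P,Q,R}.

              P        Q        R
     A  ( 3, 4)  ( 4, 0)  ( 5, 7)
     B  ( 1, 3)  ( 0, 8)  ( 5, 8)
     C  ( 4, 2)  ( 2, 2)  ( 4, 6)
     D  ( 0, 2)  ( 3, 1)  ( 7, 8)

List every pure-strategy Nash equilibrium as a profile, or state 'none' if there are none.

(A,P): not NE [P1→C gives 4>3; P2→R gives 7>4]
(A,Q): not NE [P2→R gives 7>0]
(A,R): not NE [P1→D gives 7>5]
(B,P): not NE [P1→C gives 4>1; P2→R gives 8>3]
(B,Q): not NE [P1→A gives 4>0]
(B,R): not NE [P1→D gives 7>5]
(C,P): not NE [P2→R gives 6>2]
(C,Q): not NE [P1→A gives 4>2; P2→R gives 6>2]
(C,R): not NE [P1→D gives 7>4]
(D,P): not NE [P1→C gives 4>0; P2→R gives 8>2]
(D,Q): not NE [P1→A gives 4>3; P2→R gives 8>1]
(D,R): NE

Nash profiles: (D,R)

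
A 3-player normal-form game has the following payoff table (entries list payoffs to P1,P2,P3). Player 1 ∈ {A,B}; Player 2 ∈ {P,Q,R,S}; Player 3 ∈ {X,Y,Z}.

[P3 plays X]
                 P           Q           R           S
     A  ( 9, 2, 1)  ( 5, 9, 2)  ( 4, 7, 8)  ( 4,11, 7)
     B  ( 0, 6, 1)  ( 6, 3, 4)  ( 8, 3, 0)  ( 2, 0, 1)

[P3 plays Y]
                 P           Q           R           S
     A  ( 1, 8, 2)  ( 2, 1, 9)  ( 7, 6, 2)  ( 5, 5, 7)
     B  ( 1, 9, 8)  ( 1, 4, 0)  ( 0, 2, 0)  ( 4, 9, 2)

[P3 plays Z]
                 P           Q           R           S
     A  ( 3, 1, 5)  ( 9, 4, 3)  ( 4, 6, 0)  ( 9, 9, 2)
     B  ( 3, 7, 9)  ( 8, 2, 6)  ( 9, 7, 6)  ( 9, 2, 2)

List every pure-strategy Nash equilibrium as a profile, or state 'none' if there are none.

Nash profiles: (A,S,X), (B,P,Z), (B,R,Z)

(A,P,X): not NE [P2→S gives 11>2; P3→Z gives 5>1]
(A,P,Y): not NE [P3→Z gives 5>2]
(A,P,Z): not NE [P2→S gives 9>1]
(A,Q,X): not NE [P1→B gives 6>5; P2→S gives 11>9; P3→Y gives 9>2]
(A,Q,Y): not NE [P2→P gives 8>1]
(A,Q,Z): not NE [P2→S gives 9>4; P3→Y gives 9>3]
(A,R,X): not NE [P1→B gives 8>4; P2→S gives 11>7]
(A,R,Y): not NE [P2→P gives 8>6; P3→X gives 8>2]
(A,R,Z): not NE [P1→B gives 9>4; P2→S gives 9>6; P3→X gives 8>0]
(A,S,X): NE
(A,S,Y): not NE [P2→P gives 8>5]
(A,S,Z): not NE [P3→Y gives 7>2]
(B,P,X): not NE [P1→A gives 9>0; P3→Z gives 9>1]
(B,P,Y): not NE [P3→Z gives 9>8]
(B,P,Z): NE
(B,Q,X): not NE [P2→P gives 6>3; P3→Z gives 6>4]
(B,Q,Y): not NE [P1→A gives 2>1; P2→S gives 9>4; P3→Z gives 6>0]
(B,Q,Z): not NE [P1→A gives 9>8; P2→R gives 7>2]
(B,R,X): not NE [P2→P gives 6>3; P3→Z gives 6>0]
(B,R,Y): not NE [P1→A gives 7>0; P2→S gives 9>2; P3→Z gives 6>0]
(B,R,Z): NE
(B,S,X): not NE [P1→A gives 4>2; P2→P gives 6>0; P3→Z gives 2>1]
(B,S,Y): not NE [P1→A gives 5>4]
(B,S,Z): not NE [P2→R gives 7>2]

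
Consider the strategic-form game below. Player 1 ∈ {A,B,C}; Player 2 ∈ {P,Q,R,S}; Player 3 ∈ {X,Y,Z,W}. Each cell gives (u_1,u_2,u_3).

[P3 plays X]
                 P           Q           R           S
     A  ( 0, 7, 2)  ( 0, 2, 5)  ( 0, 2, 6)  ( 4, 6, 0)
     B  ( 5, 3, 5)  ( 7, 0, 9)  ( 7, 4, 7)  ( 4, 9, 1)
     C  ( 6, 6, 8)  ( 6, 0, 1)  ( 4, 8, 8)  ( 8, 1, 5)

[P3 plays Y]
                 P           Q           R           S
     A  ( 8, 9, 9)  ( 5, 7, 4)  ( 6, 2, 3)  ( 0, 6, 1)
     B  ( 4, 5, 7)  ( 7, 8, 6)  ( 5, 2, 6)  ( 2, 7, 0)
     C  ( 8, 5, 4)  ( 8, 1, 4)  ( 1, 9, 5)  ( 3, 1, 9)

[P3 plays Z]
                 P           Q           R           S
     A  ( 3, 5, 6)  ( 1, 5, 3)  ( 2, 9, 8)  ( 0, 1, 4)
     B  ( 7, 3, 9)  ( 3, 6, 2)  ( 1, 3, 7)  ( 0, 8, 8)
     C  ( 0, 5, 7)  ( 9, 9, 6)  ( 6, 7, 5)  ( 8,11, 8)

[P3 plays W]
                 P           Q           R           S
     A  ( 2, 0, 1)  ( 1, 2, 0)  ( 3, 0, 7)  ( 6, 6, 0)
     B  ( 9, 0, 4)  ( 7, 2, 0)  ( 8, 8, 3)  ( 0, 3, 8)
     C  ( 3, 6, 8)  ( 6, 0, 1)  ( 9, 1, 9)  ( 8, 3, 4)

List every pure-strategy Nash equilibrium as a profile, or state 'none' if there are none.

(A,P,X): not NE [P1→C gives 6>0; P3→Y gives 9>2]
(A,P,Y): NE
(A,P,Z): not NE [P1→B gives 7>3; P2→R gives 9>5; P3→Y gives 9>6]
(A,P,W): not NE [P1→B gives 9>2; P2→S gives 6>0; P3→Y gives 9>1]
(A,Q,X): not NE [P1→B gives 7>0; P2→P gives 7>2]
(A,Q,Y): not NE [P1→C gives 8>5; P2→P gives 9>7; P3→X gives 5>4]
(A,Q,Z): not NE [P1→C gives 9>1; P2→R gives 9>5; P3→X gives 5>3]
(A,Q,W): not NE [P1→B gives 7>1; P2→S gives 6>2; P3→X gives 5>0]
(A,R,X): not NE [P1→B gives 7>0; P2→P gives 7>2; P3→Z gives 8>6]
(A,R,Y): not NE [P2→P gives 9>2; P3→Z gives 8>3]
(A,R,Z): not NE [P1→C gives 6>2]
(A,R,W): not NE [P1→C gives 9>3; P2→S gives 6>0; P3→Z gives 8>7]
(A,S,X): not NE [P1→C gives 8>4; P2→P gives 7>6; P3→Z gives 4>0]
(A,S,Y): not NE [P1→C gives 3>0; P2→P gives 9>6; P3→Z gives 4>1]
(A,S,Z): not NE [P1→C gives 8>0; P2→R gives 9>1]
(A,S,W): not NE [P1→C gives 8>6; P3→Z gives 4>0]
(B,P,X): not NE [P1→C gives 6>5; P2→S gives 9>3; P3→Z gives 9>5]
(B,P,Y): not NE [P1→C gives 8>4; P2→Q gives 8>5; P3→Z gives 9>7]
(B,P,Z): not NE [P2→S gives 8>3]
(B,P,W): not NE [P2→R gives 8>0; P3→Z gives 9>4]
(B,Q,X): not NE [P2→S gives 9>0]
(B,Q,Y): not NE [P1→C gives 8>7; P3→X gives 9>6]
(B,Q,Z): not NE [P1→C gives 9>3; P2→S gives 8>6; P3→X gives 9>2]
(B,Q,W): not NE [P2→R gives 8>2; P3→X gives 9>0]
(B,R,X): not NE [P2→S gives 9>4]
(B,R,Y): not NE [P1→A gives 6>5; P2→Q gives 8>2; P3→Z gives 7>6]
(B,R,Z): not NE [P1→C gives 6>1; P2→S gives 8>3]
(B,R,W): not NE [P1→C gives 9>8; P3→Z gives 7>3]
(B,S,X): not NE [P1→C gives 8>4; P3→W gives 8>1]
(B,S,Y): not NE [P1→C gives 3>2; P2→Q gives 8>7; P3→W gives 8>0]
(B,S,Z): not NE [P1→C gives 8>0]
(B,S,W): not NE [P1→C gives 8>0; P2→R gives 8>3]
(C,P,X): not NE [P2→R gives 8>6]
(C,P,Y): not NE [P2→R gives 9>5; P3→W gives 8>4]
(C,P,Z): not NE [P1→B gives 7>0; P2→S gives 11>5; P3→W gives 8>7]
(C,P,W): not NE [P1→B gives 9>3]
(C,Q,X): not NE [P1→B gives 7>6; P2→R gives 8>0; P3→Z gives 6>1]
(C,Q,Y): not NE [P2→R gives 9>1; P3→Z gives 6>4]
(C,Q,Z): not NE [P2→S gives 11>9]
(C,Q,W): not NE [P1→B gives 7>6; P2→P gives 6>0; P3→Z gives 6>1]
(C,R,X): not NE [P1→B gives 7>4; P3→W gives 9>8]
(C,R,Y): not NE [P1→A gives 6>1; P3→W gives 9>5]
(C,R,Z): not NE [P2→S gives 11>7; P3→W gives 9>5]
(C,R,W): not NE [P2→P gives 6>1]
(C,S,X): not NE [P2→R gives 8>1; P3→Y gives 9>5]
(C,S,Y): not NE [P2→R gives 9>1]
(C,S,Z): not NE [P3→Y gives 9>8]
(C,S,W): not NE [P2→P gives 6>3; P3→Y gives 9>4]

NE set: (A,P,Y)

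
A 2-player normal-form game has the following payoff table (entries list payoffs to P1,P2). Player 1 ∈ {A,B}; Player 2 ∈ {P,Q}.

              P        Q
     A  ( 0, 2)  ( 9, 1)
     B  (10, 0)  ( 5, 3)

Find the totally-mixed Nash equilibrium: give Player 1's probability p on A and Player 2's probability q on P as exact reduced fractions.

p=3/4, q=2/7

P1 indiff ⇒ q·0+(1-q)·9 = q·10+(1-q)·5 ⇒ q(-10) = (1-q)(-4) ⇒ q = 2/7
P2 indiff ⇒ p·2+(1-p)·0 = p·1+(1-p)·3 ⇒ p(1) = (1-p)(3) ⇒ p = 3/4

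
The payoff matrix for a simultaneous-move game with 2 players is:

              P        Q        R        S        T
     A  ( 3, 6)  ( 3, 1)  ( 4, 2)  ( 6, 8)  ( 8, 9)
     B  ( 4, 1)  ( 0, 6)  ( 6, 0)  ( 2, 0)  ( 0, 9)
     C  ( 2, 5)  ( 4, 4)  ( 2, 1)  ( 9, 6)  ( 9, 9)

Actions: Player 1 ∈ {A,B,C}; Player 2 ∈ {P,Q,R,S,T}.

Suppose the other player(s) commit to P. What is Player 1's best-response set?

P1 best: {B}

u_1(A vs P) = 3
u_1(B vs P) = 4
u_1(C vs P) = 2
max payoff 4 at {B}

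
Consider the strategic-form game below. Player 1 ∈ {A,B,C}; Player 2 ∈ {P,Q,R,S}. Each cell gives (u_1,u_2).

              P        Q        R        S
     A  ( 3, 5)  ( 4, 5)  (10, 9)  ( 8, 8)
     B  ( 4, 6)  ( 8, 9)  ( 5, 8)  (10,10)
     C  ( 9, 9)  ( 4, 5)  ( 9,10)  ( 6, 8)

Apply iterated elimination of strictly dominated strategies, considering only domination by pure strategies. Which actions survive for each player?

P2 drop P (R beats it: A:9>5 B:8>6 C:10>9)
P2 drop Q (S beats it: A:8>5 B:10>9 C:8>5)
P1 drop C (A beats it: R:10>9 S:8>6)
P1→{A,B} P2→{R,S}

IESDS → P1:{A,B} P2:{R,S}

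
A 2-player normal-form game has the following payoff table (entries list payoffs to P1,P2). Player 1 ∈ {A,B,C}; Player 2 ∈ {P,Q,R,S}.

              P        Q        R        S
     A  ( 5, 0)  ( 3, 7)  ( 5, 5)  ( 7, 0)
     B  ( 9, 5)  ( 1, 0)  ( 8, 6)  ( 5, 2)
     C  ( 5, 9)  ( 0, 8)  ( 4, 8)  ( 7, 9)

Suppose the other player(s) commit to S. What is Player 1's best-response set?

u_1(A vs S) = 7
u_1(B vs S) = 5
u_1(C vs S) = 7
max payoff 7 at {A,C}

BR_1 = {A,C}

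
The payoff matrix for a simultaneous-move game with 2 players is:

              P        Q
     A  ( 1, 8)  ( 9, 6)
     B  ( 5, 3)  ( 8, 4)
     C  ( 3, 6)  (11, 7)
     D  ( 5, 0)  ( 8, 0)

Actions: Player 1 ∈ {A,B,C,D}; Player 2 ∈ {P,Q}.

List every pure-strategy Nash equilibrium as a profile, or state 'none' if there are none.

Nash profiles: (C,Q), (D,P)

(A,P): not NE [P1→D gives 5>1]
(A,Q): not NE [P1→C gives 11>9; P2→P gives 8>6]
(B,P): not NE [P2→Q gives 4>3]
(B,Q): not NE [P1→C gives 11>8]
(C,P): not NE [P1→D gives 5>3; P2→Q gives 7>6]
(C,Q): NE
(D,P): NE
(D,Q): not NE [P1→C gives 11>8]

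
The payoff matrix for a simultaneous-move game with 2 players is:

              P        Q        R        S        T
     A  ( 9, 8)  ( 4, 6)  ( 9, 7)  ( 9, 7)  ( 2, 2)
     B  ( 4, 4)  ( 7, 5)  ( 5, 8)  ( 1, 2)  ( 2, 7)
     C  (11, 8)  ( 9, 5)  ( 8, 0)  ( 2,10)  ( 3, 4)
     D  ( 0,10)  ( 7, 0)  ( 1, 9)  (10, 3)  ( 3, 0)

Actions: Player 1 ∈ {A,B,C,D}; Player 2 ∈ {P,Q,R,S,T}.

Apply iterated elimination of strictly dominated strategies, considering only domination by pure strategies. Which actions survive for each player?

P1 drop B (C beats it: P:11>4 Q:9>7 R:8>5 S:2>1 T:3>2)
P2 drop Q (P beats it: A:8>6 C:8>5 D:10>0)
P2 drop R (P beats it: A:8>7 C:8>0 D:10>9)
P2 drop T (P beats it: A:8>2 C:8>4 D:10>0)
P1→{A,C,D} P2→{P,S}

Survivors P1:{A,C,D} P2:{P,S}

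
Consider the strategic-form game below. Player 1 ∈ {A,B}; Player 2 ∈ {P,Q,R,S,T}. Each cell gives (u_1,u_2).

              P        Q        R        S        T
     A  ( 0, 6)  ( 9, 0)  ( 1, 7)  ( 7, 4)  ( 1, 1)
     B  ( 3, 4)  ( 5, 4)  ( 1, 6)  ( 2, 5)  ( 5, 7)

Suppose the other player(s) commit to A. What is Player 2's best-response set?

u_2(P vs A) = 6
u_2(Q vs A) = 0
u_2(R vs A) = 7
u_2(S vs A) = 4
u_2(T vs A) = 1
max payoff 7 at {R}

argmax u_2 = {R}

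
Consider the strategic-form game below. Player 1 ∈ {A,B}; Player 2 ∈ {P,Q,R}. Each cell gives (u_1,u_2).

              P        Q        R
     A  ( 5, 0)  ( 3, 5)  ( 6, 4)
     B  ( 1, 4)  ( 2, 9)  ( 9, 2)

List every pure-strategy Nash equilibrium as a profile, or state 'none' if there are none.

(A,P): not NE [P2→Q gives 5>0]
(A,Q): NE
(A,R): not NE [P1→B gives 9>6; P2→Q gives 5>4]
(B,P): not NE [P1→A gives 5>1; P2→Q gives 9>4]
(B,Q): not NE [P1→A gives 3>2]
(B,R): not NE [P2→Q gives 9>2]

NE set: (A,Q)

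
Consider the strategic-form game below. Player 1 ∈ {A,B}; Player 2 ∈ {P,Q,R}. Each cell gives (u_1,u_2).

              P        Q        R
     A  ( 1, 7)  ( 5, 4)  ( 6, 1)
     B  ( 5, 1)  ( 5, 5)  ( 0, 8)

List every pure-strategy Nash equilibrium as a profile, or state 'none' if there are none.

PSNE: ∅

(A,P): not NE [P1→B gives 5>1]
(A,Q): not NE [P2→P gives 7>4]
(A,R): not NE [P2→P gives 7>1]
(B,P): not NE [P2→R gives 8>1]
(B,Q): not NE [P2→R gives 8>5]
(B,R): not NE [P1→A gives 6>0]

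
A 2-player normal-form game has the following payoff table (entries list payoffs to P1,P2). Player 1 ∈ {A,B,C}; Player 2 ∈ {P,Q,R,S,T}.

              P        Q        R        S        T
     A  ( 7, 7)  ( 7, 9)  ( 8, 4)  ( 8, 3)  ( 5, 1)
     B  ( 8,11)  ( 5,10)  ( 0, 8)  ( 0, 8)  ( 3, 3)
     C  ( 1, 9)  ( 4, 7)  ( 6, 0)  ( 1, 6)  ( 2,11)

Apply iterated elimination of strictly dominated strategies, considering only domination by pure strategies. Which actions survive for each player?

P1 drop C (A beats it: P:7>1 Q:7>4 R:8>6 S:8>1 T:5>2)
P2 drop R (P beats it: A:7>4 B:11>8)
P2 drop S (P beats it: A:7>3 B:11>8)
P2 drop T (P beats it: A:7>1 B:11>3)
P1→{A,B} P2→{P,Q}

Survivors P1:{A,B} P2:{P,Q}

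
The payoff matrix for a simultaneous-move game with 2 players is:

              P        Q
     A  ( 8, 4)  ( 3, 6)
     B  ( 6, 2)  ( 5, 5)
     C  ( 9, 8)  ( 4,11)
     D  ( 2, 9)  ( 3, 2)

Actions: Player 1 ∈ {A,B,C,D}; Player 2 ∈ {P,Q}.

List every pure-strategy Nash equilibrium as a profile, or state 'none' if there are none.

NE set: (B,Q)

(A,P): not NE [P1→C gives 9>8; P2→Q gives 6>4]
(A,Q): not NE [P1→B gives 5>3]
(B,P): not NE [P1→C gives 9>6; P2→Q gives 5>2]
(B,Q): NE
(C,P): not NE [P2→Q gives 11>8]
(C,Q): not NE [P1→B gives 5>4]
(D,P): not NE [P1→C gives 9>2]
(D,Q): not NE [P1→B gives 5>3; P2→P gives 9>2]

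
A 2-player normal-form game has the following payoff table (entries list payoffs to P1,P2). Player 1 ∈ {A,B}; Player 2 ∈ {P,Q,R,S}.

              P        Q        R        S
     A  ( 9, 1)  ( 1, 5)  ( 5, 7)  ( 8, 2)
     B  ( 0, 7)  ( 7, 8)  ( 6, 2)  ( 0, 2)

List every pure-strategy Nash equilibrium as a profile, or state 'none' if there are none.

PSNE = {(B,Q)}

(A,P): not NE [P2→R gives 7>1]
(A,Q): not NE [P1→B gives 7>1; P2→R gives 7>5]
(A,R): not NE [P1→B gives 6>5]
(A,S): not NE [P2→R gives 7>2]
(B,P): not NE [P1→A gives 9>0; P2→Q gives 8>7]
(B,Q): NE
(B,R): not NE [P2→Q gives 8>2]
(B,S): not NE [P1→A gives 8>0; P2→Q gives 8>2]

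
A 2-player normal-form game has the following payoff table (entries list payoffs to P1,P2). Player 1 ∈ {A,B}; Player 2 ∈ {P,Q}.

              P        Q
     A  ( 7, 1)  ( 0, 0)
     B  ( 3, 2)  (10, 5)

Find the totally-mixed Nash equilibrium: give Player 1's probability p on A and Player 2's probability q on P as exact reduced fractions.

P1 mixes 3/4 on A; P2 mixes 5/7 on P

P1 indiff ⇒ q·7+(1-q)·0 = q·3+(1-q)·10 ⇒ q(4) = (1-q)(10) ⇒ q = 5/7
P2 indiff ⇒ p·1+(1-p)·2 = p·0+(1-p)·5 ⇒ p(1) = (1-p)(3) ⇒ p = 3/4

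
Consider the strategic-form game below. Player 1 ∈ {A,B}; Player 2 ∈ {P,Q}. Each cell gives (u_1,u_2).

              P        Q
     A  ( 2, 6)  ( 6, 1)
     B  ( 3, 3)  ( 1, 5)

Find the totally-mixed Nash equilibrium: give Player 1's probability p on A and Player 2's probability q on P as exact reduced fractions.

(p,q) = (2/7, 5/6)

P1 indiff ⇒ q·2+(1-q)·6 = q·3+(1-q)·1 ⇒ q(-1) = (1-q)(-5) ⇒ q = 5/6
P2 indiff ⇒ p·6+(1-p)·3 = p·1+(1-p)·5 ⇒ p(5) = (1-p)(2) ⇒ p = 2/7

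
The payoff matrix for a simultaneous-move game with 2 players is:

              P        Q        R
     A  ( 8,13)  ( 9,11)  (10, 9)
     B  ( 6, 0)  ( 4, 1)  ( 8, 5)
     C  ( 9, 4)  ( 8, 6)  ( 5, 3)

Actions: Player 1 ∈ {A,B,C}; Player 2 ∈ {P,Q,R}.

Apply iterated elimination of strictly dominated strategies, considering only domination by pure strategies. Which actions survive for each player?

Remaining: P1:{A,C} P2:{P,Q}

P1 drop B (A beats it: P:8>6 Q:9>4 R:10>8)
P2 drop R (P beats it: A:13>9 C:4>3)
P1→{A,C} P2→{P,Q}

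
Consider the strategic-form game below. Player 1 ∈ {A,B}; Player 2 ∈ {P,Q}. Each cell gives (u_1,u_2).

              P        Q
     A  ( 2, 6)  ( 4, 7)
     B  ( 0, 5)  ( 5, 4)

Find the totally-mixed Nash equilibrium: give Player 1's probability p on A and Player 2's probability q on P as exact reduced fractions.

(p,q) = (1/2, 1/3)

P1 indiff ⇒ q·2+(1-q)·4 = q·0+(1-q)·5 ⇒ q(2) = (1-q)(1) ⇒ q = 1/3
P2 indiff ⇒ p·6+(1-p)·5 = p·7+(1-p)·4 ⇒ p(-1) = (1-p)(-1) ⇒ p = 1/2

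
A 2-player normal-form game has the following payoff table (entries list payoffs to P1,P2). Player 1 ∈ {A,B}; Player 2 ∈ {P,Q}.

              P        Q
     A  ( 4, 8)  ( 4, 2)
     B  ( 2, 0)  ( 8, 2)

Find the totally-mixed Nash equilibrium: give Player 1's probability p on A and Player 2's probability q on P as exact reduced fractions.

P1 indiff ⇒ q·4+(1-q)·4 = q·2+(1-q)·8 ⇒ q(2) = (1-q)(4) ⇒ q = 2/3
P2 indiff ⇒ p·8+(1-p)·0 = p·2+(1-p)·2 ⇒ p(6) = (1-p)(2) ⇒ p = 1/4

P1 mixes 1/4 on A; P2 mixes 2/3 on P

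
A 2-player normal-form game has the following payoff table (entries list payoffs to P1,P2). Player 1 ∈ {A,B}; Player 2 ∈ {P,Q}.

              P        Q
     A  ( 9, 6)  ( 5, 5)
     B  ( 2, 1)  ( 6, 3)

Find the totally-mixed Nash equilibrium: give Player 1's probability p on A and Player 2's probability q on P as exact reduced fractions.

p=2/3, q=1/8

P1 indiff ⇒ q·9+(1-q)·5 = q·2+(1-q)·6 ⇒ q(7) = (1-q)(1) ⇒ q = 1/8
P2 indiff ⇒ p·6+(1-p)·1 = p·5+(1-p)·3 ⇒ p(1) = (1-p)(2) ⇒ p = 2/3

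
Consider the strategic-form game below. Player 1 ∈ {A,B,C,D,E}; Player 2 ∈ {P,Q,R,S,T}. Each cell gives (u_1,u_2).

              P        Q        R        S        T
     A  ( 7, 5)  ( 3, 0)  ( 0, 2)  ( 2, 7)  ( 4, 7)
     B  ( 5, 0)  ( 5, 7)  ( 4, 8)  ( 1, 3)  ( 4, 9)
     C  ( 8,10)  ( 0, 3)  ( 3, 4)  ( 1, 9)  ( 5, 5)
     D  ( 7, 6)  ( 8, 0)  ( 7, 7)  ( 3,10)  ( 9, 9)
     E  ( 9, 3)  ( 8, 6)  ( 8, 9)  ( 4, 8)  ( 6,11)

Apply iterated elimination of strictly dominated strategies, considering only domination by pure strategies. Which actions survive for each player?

Survivors P1:{D,E} P2:{S,T}

P1 drop A (E beats it: P:9>7 Q:8>3 R:8>0 S:4>2 T:6>4)
P1 drop B (D beats it: P:7>5 Q:8>5 R:7>4 S:3>1 T:9>4)
P1 drop C (E beats it: P:9>8 Q:8>0 R:8>3 S:4>1 T:6>5)
P2 drop P (R beats it: D:7>6 E:9>3)
P2 drop Q (R beats it: D:7>0 E:9>6)
P2 drop R (T beats it: D:9>7 E:11>9)
P1→{D,E} P2→{S,T}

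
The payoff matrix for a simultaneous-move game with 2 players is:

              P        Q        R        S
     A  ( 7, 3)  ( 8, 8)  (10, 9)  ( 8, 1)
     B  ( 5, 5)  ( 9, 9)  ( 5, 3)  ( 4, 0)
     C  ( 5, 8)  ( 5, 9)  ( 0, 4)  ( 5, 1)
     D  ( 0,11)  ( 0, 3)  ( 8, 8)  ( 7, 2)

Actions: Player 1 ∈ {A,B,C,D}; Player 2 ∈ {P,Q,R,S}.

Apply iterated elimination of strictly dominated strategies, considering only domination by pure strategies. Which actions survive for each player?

Remaining: P1:{A,B} P2:{Q,R}

P1 drop C (A beats it: P:7>5 Q:8>5 R:10>0 S:8>5)
P1 drop D (A beats it: P:7>0 Q:8>0 R:10>8 S:8>7)
P2 drop P (Q beats it: A:8>3 B:9>5)
P2 drop S (Q beats it: A:8>1 B:9>0)
P1→{A,B} P2→{Q,R}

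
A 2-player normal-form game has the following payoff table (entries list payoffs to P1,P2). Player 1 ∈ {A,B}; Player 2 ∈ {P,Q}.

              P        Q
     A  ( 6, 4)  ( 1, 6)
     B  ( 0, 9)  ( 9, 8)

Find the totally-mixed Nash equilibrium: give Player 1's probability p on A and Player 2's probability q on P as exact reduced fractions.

(p,q) = (1/3, 4/7)

P1 indiff ⇒ q·6+(1-q)·1 = q·0+(1-q)·9 ⇒ q(6) = (1-q)(8) ⇒ q = 4/7
P2 indiff ⇒ p·4+(1-p)·9 = p·6+(1-p)·8 ⇒ p(-2) = (1-p)(-1) ⇒ p = 1/3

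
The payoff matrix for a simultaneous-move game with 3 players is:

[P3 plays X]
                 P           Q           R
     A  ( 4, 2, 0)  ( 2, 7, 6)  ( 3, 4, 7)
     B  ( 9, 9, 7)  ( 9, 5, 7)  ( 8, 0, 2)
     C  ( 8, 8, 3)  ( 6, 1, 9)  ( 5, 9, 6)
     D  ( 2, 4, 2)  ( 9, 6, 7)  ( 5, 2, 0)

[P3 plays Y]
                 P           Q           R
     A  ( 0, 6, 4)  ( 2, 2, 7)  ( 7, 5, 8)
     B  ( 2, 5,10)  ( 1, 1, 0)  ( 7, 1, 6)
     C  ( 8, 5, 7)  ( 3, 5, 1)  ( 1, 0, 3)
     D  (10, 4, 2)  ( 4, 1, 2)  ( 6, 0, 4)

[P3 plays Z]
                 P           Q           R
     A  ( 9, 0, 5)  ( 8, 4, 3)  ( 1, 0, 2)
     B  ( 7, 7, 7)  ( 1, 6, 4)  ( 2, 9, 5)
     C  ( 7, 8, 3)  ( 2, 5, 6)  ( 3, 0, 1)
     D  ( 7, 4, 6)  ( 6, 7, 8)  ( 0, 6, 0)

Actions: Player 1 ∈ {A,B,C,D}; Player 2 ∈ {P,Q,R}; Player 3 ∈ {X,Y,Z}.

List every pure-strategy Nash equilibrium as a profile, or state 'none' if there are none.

(A,P,X): not NE [P1→B gives 9>4; P2→Q gives 7>2; P3→Z gives 5>0]
(A,P,Y): not NE [P1→D gives 10>0; P3→Z gives 5>4]
(A,P,Z): not NE [P2→Q gives 4>0]
(A,Q,X): not NE [P1→D gives 9>2; P3→Y gives 7>6]
(A,Q,Y): not NE [P1→D gives 4>2; P2→P gives 6>2]
(A,Q,Z): not NE [P3→Y gives 7>3]
(A,R,X): not NE [P1→B gives 8>3; P2→Q gives 7>4; P3→Y gives 8>7]
(A,R,Y): not NE [P2→P gives 6>5]
(A,R,Z): not NE [P1→C gives 3>1; P2→Q gives 4>0; P3→Y gives 8>2]
(B,P,X): not NE [P3→Y gives 10>7]
(B,P,Y): not NE [P1→D gives 10>2]
(B,P,Z): not NE [P1→A gives 9>7; P2→R gives 9>7; P3→Y gives 10>7]
(B,Q,X): not NE [P2→P gives 9>5]
(B,Q,Y): not NE [P1→D gives 4>1; P2→P gives 5>1; P3→X gives 7>0]
(B,Q,Z): not NE [P1→A gives 8>1; P2→R gives 9>6; P3→X gives 7>4]
(B,R,X): not NE [P2→P gives 9>0; P3→Y gives 6>2]
(B,R,Y): not NE [P2→P gives 5>1]
(B,R,Z): not NE [P1→C gives 3>2; P3→Y gives 6>5]
(C,P,X): not NE [P1→B gives 9>8; P2→R gives 9>8; P3→Y gives 7>3]
(C,P,Y): not NE [P1→D gives 10>8]
(C,P,Z): not NE [P1→A gives 9>7; P3→Y gives 7>3]
(C,Q,X): not NE [P1→D gives 9>6; P2→R gives 9>1]
(C,Q,Y): not NE [P1→D gives 4>3; P3→X gives 9>1]
(C,Q,Z): not NE [P1→A gives 8>2; P2→P gives 8>5; P3→X gives 9>6]
(C,R,X): not NE [P1→B gives 8>5]
(C,R,Y): not NE [P1→B gives 7>1; P2→Q gives 5>0; P3→X gives 6>3]
(C,R,Z): not NE [P2→P gives 8>0; P3→X gives 6>1]
(D,P,X): not NE [P1→B gives 9>2; P2→Q gives 6>4; P3→Z gives 6>2]
(D,P,Y): not NE [P3→Z gives 6>2]
(D,P,Z): not NE [P1→A gives 9>7; P2→Q gives 7>4]
(D,Q,X): not NE [P3→Z gives 8>7]
(D,Q,Y): not NE [P2→P gives 4>1; P3→Z gives 8>2]
(D,Q,Z): not NE [P1→A gives 8>6]
(D,R,X): not NE [P1→B gives 8>5; P2→Q gives 6>2; P3→Y gives 4>0]
(D,R,Y): not NE [P1→B gives 7>6; P2→P gives 4>0]
(D,R,Z): not NE [P1→C gives 3>0; P2→Q gives 7>6; P3→Y gives 4>0]

Equilibria: none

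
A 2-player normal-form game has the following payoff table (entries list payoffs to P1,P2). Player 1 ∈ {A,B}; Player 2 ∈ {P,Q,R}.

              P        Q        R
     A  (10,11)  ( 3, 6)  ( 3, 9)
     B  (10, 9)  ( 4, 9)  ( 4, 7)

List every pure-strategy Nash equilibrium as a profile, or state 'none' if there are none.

(A,P): NE
(A,Q): not NE [P1→B gives 4>3; P2→P gives 11>6]
(A,R): not NE [P1→B gives 4>3; P2→P gives 11>9]
(B,P): NE
(B,Q): NE
(B,R): not NE [P2→Q gives 9>7]

PSNE = {(A,P), (B,P), (B,Q)}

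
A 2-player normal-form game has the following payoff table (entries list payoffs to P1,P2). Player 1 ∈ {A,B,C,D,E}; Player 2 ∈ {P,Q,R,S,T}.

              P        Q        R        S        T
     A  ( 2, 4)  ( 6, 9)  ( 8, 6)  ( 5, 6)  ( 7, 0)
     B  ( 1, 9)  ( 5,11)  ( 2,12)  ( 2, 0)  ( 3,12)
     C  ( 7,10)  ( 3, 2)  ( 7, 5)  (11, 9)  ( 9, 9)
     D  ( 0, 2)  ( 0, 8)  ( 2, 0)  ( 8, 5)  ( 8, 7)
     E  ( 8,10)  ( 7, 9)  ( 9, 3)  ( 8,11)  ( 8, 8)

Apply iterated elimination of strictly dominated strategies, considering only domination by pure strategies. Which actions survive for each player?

Survivors P1:{C,E} P2:{P,S}

P1 drop A (E beats it: P:8>2 Q:7>6 R:9>8 S:8>5 T:8>7)
P1 drop B (E beats it: P:8>1 Q:7>5 R:9>2 S:8>2 T:8>3)
P1 drop D (C beats it: P:7>0 Q:3>0 R:7>2 S:11>8 T:9>8)
P2 drop Q (P beats it: C:10>2 E:10>9)
P2 drop R (P beats it: C:10>5 E:10>3)
P2 drop T (P beats it: C:10>9 E:10>8)
P1→{C,E} P2→{P,S}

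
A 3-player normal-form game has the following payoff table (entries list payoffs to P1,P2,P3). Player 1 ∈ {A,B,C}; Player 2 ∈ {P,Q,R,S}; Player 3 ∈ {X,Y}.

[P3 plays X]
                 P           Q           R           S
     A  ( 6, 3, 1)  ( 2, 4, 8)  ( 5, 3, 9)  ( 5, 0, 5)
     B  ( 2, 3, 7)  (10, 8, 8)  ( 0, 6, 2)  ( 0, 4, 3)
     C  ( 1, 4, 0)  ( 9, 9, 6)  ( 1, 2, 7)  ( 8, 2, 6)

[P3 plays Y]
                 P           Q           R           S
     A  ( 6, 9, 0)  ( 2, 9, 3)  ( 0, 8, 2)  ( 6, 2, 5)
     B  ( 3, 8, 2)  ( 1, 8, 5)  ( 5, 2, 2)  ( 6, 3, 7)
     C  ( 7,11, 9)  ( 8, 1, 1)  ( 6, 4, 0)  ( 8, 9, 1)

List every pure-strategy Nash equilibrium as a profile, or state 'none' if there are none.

(A,P,X): not NE [P2→Q gives 4>3]
(A,P,Y): not NE [P1→C gives 7>6; P3→X gives 1>0]
(A,Q,X): not NE [P1→B gives 10>2]
(A,Q,Y): not NE [P1→C gives 8>2; P3→X gives 8>3]
(A,R,X): not NE [P2→Q gives 4>3]
(A,R,Y): not NE [P1→C gives 6>0; P2→Q gives 9>8; P3→X gives 9>2]
(A,S,X): not NE [P1→C gives 8>5; P2→Q gives 4>0]
(A,S,Y): not NE [P1→C gives 8>6; P2→Q gives 9>2]
(B,P,X): not NE [P1→A gives 6>2; P2→Q gives 8>3]
(B,P,Y): not NE [P1→C gives 7>3; P3→X gives 7>2]
(B,Q,X): NE
(B,Q,Y): not NE [P1→C gives 8>1; P3→X gives 8>5]
(B,R,X): not NE [P1→A gives 5>0; P2→Q gives 8>6]
(B,R,Y): not NE [P1→C gives 6>5; P2→Q gives 8>2]
(B,S,X): not NE [P1→C gives 8>0; P2→Q gives 8>4; P3→Y gives 7>3]
(B,S,Y): not NE [P1→C gives 8>6; P2→Q gives 8>3]
(C,P,X): not NE [P1→A gives 6>1; P2→Q gives 9>4; P3→Y gives 9>0]
(C,P,Y): NE
(C,Q,X): not NE [P1→B gives 10>9]
(C,Q,Y): not NE [P2→P gives 11>1; P3→X gives 6>1]
(C,R,X): not NE [P1→A gives 5>1; P2→Q gives 9>2]
(C,R,Y): not NE [P2→P gives 11>4; P3→X gives 7>0]
(C,S,X): not NE [P2→Q gives 9>2]
(C,S,Y): not NE [P2→P gives 11>9; P3→X gives 6>1]

NE set: (B,Q,X), (C,P,Y)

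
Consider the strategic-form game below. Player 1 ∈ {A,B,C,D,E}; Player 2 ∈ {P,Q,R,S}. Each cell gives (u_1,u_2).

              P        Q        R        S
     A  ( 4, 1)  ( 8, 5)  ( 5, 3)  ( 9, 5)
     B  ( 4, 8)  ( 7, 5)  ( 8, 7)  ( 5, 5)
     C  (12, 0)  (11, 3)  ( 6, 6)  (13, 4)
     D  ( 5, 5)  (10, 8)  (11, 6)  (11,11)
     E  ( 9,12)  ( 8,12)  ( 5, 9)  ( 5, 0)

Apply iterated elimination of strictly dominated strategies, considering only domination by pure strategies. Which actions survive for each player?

Remaining: P1:{C,D} P2:{R,S}

P1 drop A (C beats it: P:12>4 Q:11>8 R:6>5 S:13>9)
P1 drop B (D beats it: P:5>4 Q:10>7 R:11>8 S:11>5)
P1 drop E (C beats it: P:12>9 Q:11>8 R:6>5 S:13>5)
P2 drop P (Q beats it: C:3>0 D:8>5)
P2 drop Q (S beats it: C:4>3 D:11>8)
P1→{C,D} P2→{R,S}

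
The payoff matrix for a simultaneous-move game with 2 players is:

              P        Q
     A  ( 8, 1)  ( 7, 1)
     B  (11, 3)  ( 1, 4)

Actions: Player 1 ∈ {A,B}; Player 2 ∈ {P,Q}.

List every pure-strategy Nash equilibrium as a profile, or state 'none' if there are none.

(A,P): not NE [P1→B gives 11>8]
(A,Q): NE
(B,P): not NE [P2→Q gives 4>3]
(B,Q): not NE [P1→A gives 7>1]

Nash profiles: (A,Q)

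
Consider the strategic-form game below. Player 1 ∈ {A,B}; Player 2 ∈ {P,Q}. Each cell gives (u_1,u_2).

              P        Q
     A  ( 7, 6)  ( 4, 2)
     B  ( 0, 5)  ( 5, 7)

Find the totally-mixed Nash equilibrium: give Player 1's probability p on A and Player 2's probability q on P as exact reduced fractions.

(p,q) = (1/3, 1/8)

P1 indiff ⇒ q·7+(1-q)·4 = q·0+(1-q)·5 ⇒ q(7) = (1-q)(1) ⇒ q = 1/8
P2 indiff ⇒ p·6+(1-p)·5 = p·2+(1-p)·7 ⇒ p(4) = (1-p)(2) ⇒ p = 1/3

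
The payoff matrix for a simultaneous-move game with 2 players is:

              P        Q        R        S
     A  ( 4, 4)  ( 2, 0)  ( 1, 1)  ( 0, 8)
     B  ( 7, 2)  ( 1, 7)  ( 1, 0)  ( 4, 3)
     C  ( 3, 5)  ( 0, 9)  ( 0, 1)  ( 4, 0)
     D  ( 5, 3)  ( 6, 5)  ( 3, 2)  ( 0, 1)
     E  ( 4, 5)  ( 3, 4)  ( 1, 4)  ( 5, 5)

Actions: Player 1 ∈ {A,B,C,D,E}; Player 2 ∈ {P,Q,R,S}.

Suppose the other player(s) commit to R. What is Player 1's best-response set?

u_1(A vs R) = 1
u_1(B vs R) = 1
u_1(C vs R) = 0
u_1(D vs R) = 3
u_1(E vs R) = 1
max payoff 3 at {D}

argmax u_1 = {D}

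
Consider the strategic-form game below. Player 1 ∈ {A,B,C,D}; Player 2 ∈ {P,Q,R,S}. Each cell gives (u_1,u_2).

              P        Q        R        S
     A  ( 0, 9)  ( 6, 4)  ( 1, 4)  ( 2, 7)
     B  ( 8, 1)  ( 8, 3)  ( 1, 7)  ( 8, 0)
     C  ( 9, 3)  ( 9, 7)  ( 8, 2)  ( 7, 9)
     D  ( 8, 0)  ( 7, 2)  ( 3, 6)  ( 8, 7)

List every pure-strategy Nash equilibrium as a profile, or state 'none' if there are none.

(A,P): not NE [P1→C gives 9>0]
(A,Q): not NE [P1→C gives 9>6; P2→P gives 9>4]
(A,R): not NE [P1→C gives 8>1; P2→P gives 9>4]
(A,S): not NE [P1→D gives 8>2; P2→P gives 9>7]
(B,P): not NE [P1→C gives 9>8; P2→R gives 7>1]
(B,Q): not NE [P1→C gives 9>8; P2→R gives 7>3]
(B,R): not NE [P1→C gives 8>1]
(B,S): not NE [P2→R gives 7>0]
(C,P): not NE [P2→S gives 9>3]
(C,Q): not NE [P2→S gives 9>7]
(C,R): not NE [P2→S gives 9>2]
(C,S): not NE [P1→D gives 8>7]
(D,P): not NE [P1→C gives 9>8; P2→S gives 7>0]
(D,Q): not NE [P1→C gives 9>7; P2→S gives 7>2]
(D,R): not NE [P1→C gives 8>3; P2→S gives 7>6]
(D,S): NE

PSNE = {(D,S)}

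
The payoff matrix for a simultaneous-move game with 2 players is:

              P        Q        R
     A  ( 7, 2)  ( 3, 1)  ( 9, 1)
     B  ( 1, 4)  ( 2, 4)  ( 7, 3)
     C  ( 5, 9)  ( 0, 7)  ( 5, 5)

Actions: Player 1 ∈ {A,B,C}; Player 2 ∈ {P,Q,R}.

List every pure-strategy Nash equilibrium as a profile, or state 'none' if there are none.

(A,P): NE
(A,Q): not NE [P2→P gives 2>1]
(A,R): not NE [P2→P gives 2>1]
(B,P): not NE [P1→A gives 7>1]
(B,Q): not NE [P1→A gives 3>2]
(B,R): not NE [P1→A gives 9>7; P2→Q gives 4>3]
(C,P): not NE [P1→A gives 7>5]
(C,Q): not NE [P1→A gives 3>0; P2→P gives 9>7]
(C,R): not NE [P1→A gives 9>5; P2→P gives 9>5]

NE set: (A,P)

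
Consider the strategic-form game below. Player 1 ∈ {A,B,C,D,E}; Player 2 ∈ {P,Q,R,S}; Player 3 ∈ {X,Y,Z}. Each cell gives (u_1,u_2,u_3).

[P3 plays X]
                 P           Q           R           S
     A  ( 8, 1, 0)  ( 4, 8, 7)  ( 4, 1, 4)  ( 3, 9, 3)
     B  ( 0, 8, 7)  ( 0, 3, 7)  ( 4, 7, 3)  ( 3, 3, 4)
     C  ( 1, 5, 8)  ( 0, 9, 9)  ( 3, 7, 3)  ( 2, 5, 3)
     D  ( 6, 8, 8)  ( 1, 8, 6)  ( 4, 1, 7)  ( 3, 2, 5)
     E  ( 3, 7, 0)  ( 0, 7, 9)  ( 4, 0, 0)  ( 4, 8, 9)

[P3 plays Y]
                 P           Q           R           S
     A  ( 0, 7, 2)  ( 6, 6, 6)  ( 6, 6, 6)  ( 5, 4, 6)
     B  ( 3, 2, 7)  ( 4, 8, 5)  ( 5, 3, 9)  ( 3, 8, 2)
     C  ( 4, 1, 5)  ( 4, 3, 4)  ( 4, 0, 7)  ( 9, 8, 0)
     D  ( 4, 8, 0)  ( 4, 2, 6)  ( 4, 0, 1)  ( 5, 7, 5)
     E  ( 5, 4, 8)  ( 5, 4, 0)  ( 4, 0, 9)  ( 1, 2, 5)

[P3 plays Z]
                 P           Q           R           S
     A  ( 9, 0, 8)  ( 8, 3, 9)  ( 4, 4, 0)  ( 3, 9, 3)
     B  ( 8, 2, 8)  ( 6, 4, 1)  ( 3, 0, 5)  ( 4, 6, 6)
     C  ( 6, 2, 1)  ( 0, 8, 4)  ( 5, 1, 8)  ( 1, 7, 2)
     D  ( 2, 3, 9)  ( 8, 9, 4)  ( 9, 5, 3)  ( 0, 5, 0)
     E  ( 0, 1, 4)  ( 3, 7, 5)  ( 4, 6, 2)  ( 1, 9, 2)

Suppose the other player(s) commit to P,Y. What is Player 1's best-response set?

argmax u_1 = {E}

u_1(A vs P,Y) = 0
u_1(B vs P,Y) = 3
u_1(C vs P,Y) = 4
u_1(D vs P,Y) = 4
u_1(E vs P,Y) = 5
max payoff 5 at {E}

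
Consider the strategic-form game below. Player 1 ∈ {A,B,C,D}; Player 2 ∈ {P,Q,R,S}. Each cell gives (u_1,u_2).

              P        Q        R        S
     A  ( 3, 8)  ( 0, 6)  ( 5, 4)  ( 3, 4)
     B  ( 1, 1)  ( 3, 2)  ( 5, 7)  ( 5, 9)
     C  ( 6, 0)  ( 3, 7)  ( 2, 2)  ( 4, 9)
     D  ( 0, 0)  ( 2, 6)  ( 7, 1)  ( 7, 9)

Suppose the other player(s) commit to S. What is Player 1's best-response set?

P1 best: {D}

u_1(A vs S) = 3
u_1(B vs S) = 5
u_1(C vs S) = 4
u_1(D vs S) = 7
max payoff 7 at {D}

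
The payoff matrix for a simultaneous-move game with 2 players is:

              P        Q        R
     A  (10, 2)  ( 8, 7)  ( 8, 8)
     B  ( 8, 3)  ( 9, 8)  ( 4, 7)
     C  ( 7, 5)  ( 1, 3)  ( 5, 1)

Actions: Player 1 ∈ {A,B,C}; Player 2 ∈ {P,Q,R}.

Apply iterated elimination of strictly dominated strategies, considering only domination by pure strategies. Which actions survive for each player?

Survivors P1:{A,B} P2:{Q,R}

P1 drop C (A beats it: P:10>7 Q:8>1 R:8>5)
P2 drop P (Q beats it: A:7>2 B:8>3)
P1→{A,B} P2→{Q,R}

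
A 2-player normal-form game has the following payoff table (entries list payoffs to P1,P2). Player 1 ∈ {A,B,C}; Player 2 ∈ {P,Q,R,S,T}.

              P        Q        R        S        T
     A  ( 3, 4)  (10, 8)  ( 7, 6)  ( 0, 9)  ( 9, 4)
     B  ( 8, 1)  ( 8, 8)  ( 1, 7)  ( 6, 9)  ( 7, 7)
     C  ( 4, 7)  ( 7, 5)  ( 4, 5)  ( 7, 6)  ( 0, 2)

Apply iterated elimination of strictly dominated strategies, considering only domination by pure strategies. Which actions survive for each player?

P2 drop Q (S beats it: A:9>8 B:9>8 C:6>5)
P2 drop R (S beats it: A:9>6 B:9>7 C:6>5)
P2 drop T (S beats it: A:9>4 B:9>7 C:6>2)
P1 drop A (B beats it: P:8>3 S:6>0)
P1→{B,C} P2→{P,S}

Remaining: P1:{B,C} P2:{P,S}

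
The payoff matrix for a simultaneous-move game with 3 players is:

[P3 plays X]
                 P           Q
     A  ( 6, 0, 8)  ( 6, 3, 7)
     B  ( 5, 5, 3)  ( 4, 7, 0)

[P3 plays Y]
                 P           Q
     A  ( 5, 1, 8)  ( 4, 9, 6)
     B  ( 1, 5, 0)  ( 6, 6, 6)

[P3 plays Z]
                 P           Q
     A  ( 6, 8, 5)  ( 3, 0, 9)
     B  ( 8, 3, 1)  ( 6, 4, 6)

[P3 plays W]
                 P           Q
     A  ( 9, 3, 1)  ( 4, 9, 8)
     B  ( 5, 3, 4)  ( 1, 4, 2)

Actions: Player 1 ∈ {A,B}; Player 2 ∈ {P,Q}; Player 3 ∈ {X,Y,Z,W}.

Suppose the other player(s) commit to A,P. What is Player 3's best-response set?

P3 best: {X,Y}

u_3(X vs A,P) = 8
u_3(Y vs A,P) = 8
u_3(Z vs A,P) = 5
u_3(W vs A,P) = 1
max payoff 8 at {X,Y}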